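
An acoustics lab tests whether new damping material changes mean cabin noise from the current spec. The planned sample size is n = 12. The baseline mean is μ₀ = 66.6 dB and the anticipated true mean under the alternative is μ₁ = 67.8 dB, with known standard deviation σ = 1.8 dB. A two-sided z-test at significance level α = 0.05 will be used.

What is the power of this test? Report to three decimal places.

Standardized effect: d = |μ₁ − μ₀| / σ = |67.8 − 66.6| / 1.8 = 0.6667
Noncentrality parameter: δ = d·√n = 0.6667 × √12 = 2.3094
Critical value for a two-sided test at α = 0.05: z_{α/2} = 1.960.
Power = Φ(δ − 1.960) + Φ(−δ − 1.960) = Φ(0.349) + Φ(-4.269) = 0.6366 + 0.0000 = 0.6366.

Power ≈ 0.637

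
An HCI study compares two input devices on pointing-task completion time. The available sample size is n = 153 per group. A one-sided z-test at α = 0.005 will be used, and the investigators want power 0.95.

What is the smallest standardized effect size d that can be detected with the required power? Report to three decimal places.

Need Φ(δ − 2.576) = 0.95, so δ = 2.576 + 1.645 = 4.221.
δ = d·√(n/2) ⇒ d = δ/√(n/2) = 4.221/√(153/2) = 0.4826.

d ≈ 0.483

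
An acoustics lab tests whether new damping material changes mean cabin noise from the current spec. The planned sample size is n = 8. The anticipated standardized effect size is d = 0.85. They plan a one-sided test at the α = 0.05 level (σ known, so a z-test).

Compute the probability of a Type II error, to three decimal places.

β ≈ 0.224

Noncentrality parameter: δ = d·√n = 0.85 × √8 = 2.4042
Critical value for a one-sided test at α = 0.05: z_α = 1.645.
Power = Φ(δ − 1.645) = Φ(0.759) = 0.7762.
Type II error: β = 1 − power = 1 − 0.7762 = 0.2238.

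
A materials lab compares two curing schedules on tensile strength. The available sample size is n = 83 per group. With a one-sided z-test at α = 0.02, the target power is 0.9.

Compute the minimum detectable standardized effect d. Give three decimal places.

d ≈ 0.518

Required noncentrality: δ = z_{0.02} + z_{0.10} = 2.054 + 1.282 = 3.335.
δ = d·√(n/2) ⇒ d = δ/√(n/2) = 3.335/√(83/2) = 0.5177.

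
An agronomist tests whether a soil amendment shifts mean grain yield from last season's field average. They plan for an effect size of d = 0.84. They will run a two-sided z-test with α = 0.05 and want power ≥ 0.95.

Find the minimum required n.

n = 19

Set Φ(δ − 1.960) = 0.95; then δ − 1.960 = Φ⁻¹(0.95) = 1.645, giving δ = 3.605.
(For δ > 0 the lower-tail rejection region contributes negligibly to power, so the one-term inversion is standard.)
δ = d·√n ⇒ n = (δ/d)² = (3.605 / 0.84)² = 18.42.
Round up to the next whole unit.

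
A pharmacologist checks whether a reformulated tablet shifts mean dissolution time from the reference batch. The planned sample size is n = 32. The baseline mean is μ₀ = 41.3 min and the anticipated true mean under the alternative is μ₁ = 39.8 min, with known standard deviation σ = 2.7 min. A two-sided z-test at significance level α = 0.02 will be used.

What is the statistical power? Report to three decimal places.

Power ≈ 0.793

Standardized effect: d = |μ₁ − μ₀| / σ = |39.8 − 41.3| / 2.7 = 0.5556
Noncentrality parameter: δ = d·√n = 0.5556 × √32 = 3.1427
Two-sided α = 0.02 → critical value z_{0.01} = 2.326.
Power = Φ(δ − 2.326) + Φ(−δ − 2.326) = Φ(0.816) + Φ(-5.469) = 0.7928 + 0.0000 = 0.7928.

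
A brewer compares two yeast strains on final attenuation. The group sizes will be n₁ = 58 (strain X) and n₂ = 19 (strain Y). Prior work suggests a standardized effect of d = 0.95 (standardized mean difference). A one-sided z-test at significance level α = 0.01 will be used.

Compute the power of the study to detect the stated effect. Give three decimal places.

Noncentrality parameter: δ = d / √(1/n₁ + 1/n₂) = 0.95 / √(1/58 + 1/19) = 3.5939
Critical value for a one-sided test at α = 0.01: z_α = 2.326.
Power = P(Z > 2.326 − δ) = Φ(1.268) = 0.8975.

Power ≈ 0.898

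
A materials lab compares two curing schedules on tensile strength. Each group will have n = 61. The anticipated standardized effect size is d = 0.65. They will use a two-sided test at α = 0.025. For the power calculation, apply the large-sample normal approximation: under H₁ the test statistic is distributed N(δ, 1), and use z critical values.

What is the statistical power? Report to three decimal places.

Power ≈ 0.911

Noncentrality parameter: δ = d·√(n/2) = 0.65 × √(61/2) = 3.5897
Critical value for a two-sided test at α = 0.025: z_{α/2} = 2.241.
Power = Φ(δ − 2.241) + Φ(−δ − 2.241) = Φ(1.348) + Φ(-5.831) = 0.9112 + 0.0000 = 0.9112.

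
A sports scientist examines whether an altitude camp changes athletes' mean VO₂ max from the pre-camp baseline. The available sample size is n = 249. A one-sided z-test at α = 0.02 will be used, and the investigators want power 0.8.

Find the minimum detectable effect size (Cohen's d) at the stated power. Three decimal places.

Required noncentrality: δ = z_{0.02} + z_{0.20} = 2.054 + 0.842 = 2.895.
δ = d·√n ⇒ d = δ/√n = 2.895/√249 = 0.1835.

d ≈ 0.183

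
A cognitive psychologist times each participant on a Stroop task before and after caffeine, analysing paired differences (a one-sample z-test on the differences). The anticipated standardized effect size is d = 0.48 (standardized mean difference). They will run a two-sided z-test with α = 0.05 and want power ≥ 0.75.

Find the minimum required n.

Set Φ(δ − 1.960) = 0.75; then δ − 1.960 = Φ⁻¹(0.75) = 0.674, giving δ = 2.634.
(The Φ(−δ − z_{α/2}) term is vanishingly small for δ > 0 and is dropped in the standard sample-size formula.)
δ = d·√n ⇒ n = (δ/d)² = (2.634 / 0.48)² = 30.12.
Rounding up, n = 31.

n = 31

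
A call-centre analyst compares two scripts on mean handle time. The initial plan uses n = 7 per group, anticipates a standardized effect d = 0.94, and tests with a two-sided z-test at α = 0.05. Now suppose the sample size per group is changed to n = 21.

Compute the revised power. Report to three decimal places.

With n = 21 per group: δ = d·√(n/2) = 0.94 × √(21/2) = 3.0459. Critical value z_{0.025} = 1.960.
Revised power = Φ(δ − 1.960) + Φ(−δ − 1.960) = Φ(1.086) + Φ(-5.006) = 0.8613 + 0.0000 = 0.8613.

Power ≈ 0.861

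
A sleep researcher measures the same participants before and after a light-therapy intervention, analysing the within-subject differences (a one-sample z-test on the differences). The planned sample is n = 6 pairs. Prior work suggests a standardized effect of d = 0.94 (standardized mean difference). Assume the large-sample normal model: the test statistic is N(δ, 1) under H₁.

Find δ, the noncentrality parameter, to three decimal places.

δ ≈ 2.303

The noncentrality parameter scales effect size by the design's sample-size factor: δ = d·√n = 0.94 × √6 = 2.3025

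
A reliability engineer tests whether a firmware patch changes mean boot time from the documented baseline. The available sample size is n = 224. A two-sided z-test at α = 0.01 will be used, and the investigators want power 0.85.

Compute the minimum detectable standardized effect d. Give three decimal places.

Need Φ(δ − 2.576) = 0.85, so δ = 2.576 + 1.036 = 3.612.
(The second rejection-region term Φ(−δ − z_{α/2}) is negligible and dropped.)
δ = d·√n ⇒ d = δ/√n = 3.612/√224 = 0.2414.

d ≈ 0.241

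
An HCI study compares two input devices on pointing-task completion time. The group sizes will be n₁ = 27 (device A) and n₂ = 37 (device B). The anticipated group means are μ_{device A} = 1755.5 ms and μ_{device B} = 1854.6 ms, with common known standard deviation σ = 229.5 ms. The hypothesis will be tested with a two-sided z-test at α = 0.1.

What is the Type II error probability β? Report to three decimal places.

Standardized effect: d = |μ_{device A} − μ_{device B}| / σ = |1755.5 − 1854.6| / 229.5 = 0.4318
Noncentrality parameter: δ = d / √(1/n₁ + 1/n₂) = 0.4318 / √(1/27 + 1/37) = 1.7060
Two-sided α = 0.1 → critical value z_{0.05} = 1.645.
Power = Φ(δ − 1.645) + Φ(−δ − 1.645) = Φ(0.061) + Φ(-3.351) = 0.5244 + 0.0004 = 0.5248.
Type II error: β = 1 − power = 1 − 0.5248 = 0.4752.

β ≈ 0.475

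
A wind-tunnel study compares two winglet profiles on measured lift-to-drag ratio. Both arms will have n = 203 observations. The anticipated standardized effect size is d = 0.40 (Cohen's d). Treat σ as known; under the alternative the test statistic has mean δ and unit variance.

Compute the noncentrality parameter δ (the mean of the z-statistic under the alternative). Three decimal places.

δ = d·√(n/2) = 0.40 × √(203/2) = 4.0299

δ ≈ 4.030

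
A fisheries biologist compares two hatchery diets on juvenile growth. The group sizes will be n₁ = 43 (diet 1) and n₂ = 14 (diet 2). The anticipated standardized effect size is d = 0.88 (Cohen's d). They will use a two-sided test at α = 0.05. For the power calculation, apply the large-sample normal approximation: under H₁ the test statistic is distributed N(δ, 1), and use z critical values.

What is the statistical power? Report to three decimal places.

Noncentrality parameter: δ = d / √(1/n₁ + 1/n₂) = 0.88 / √(1/43 + 1/14) = 2.8599
Critical value for a two-sided test at α = 0.05: z_{α/2} = 1.960.
Power = Φ(δ − 1.960) + Φ(−δ − 1.960) = Φ(0.900) + Φ(-4.820) = 0.8159 + 0.0000 = 0.8159.

Power ≈ 0.816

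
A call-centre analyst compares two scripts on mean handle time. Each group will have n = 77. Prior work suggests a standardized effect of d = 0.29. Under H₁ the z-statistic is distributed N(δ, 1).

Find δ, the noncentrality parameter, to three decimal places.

δ = d·√(n/2) = 0.29 × √(77/2) = 1.7994

δ ≈ 1.799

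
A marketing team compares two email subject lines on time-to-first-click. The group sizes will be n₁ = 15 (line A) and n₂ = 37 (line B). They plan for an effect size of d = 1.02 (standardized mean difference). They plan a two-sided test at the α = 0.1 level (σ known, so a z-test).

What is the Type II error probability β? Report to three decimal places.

β ≈ 0.046

Noncentrality parameter: δ = d / √(1/n₁ + 1/n₂) = 1.02 / √(1/15 + 1/37) = 3.3323
Critical value for a two-sided test at α = 0.1: z_{α/2} = 1.645.
Power = Φ(δ − 1.645) + Φ(−δ − 1.645) = Φ(1.687) + Φ(-4.977) = 0.9542 + 0.0000 = 0.9542.
Type II error: β = 1 − power = 1 − 0.9542 = 0.0458.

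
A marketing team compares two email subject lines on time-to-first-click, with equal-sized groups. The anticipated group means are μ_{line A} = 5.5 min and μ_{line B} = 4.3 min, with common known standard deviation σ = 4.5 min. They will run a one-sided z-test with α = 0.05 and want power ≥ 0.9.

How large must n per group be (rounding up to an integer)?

Standardized effect: d = |μ_{line A} − μ_{line B}| / σ = |5.5 − 4.3| / 4.5 = 0.2667
For power 0.9 need Φ(δ − z_{0.05}) = 0.9, so δ = z_{0.05} + z_{0.10} = 1.645 + 1.282 = 2.926.
δ = d·√(n/2) ⇒ n = 2(δ/d)² = 2 × (2.926 / 0.2667)² = 240.86.
Rounding up, n = 241 per group.

n = 241 per group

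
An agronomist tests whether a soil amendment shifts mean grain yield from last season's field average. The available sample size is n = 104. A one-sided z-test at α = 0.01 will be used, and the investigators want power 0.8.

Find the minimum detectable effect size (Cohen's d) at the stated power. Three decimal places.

d ≈ 0.311

Required noncentrality: δ = z_{0.01} + z_{0.20} = 2.326 + 0.842 = 3.168.
δ = d·√n ⇒ d = δ/√n = 3.168/√104 = 0.3106.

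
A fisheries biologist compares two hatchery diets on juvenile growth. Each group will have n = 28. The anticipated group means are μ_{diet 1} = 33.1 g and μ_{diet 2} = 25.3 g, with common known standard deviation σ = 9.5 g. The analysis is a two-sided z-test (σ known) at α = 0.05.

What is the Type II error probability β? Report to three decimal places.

Standardized effect: d = |μ_{diet 1} − μ_{diet 2}| / σ = |33.1 − 25.3| / 9.5 = 0.8211
Noncentrality parameter: δ = d·√(n/2) = 0.8211 × √(28/2) = 3.0721
Two-sided α = 0.05 → critical value z_{0.025} = 1.960.
Power = Φ(δ − 1.960) + Φ(−δ − 1.960) = Φ(1.112) + Φ(-5.032) = 0.8670 + 0.0000 = 0.8670.
Type II error: β = 1 − power = 1 − 0.8670 = 0.1330.

β ≈ 0.133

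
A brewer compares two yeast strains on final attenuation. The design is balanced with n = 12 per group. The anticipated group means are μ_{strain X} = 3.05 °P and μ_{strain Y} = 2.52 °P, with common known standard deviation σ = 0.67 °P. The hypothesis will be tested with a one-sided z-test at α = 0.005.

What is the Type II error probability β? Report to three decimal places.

β ≈ 0.738

Standardized effect: d = |μ_{strain X} − μ_{strain Y}| / σ = |3.05 − 2.52| / 0.67 = 0.7910
Noncentrality parameter: δ = d·√(n/2) = 0.7910 × √(12/2) = 1.9377
Critical value for a one-sided test at α = 0.005: z_α = 2.576.
Power = P(Z > 2.576 − δ) = Φ(-0.638) = 0.2617.
Type II error: β = 1 − power = 1 − 0.2617 = 0.7383.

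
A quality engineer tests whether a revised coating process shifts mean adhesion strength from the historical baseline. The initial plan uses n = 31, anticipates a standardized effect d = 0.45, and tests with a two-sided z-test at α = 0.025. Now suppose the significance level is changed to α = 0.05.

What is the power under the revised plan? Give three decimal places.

δ = d·√n = 0.45 × √31 = 2.5055 (unchanged). New critical value: z_{0.025} = 1.960.
Revised power = Φ(δ − 1.960) + Φ(−δ − 1.960) = Φ(0.546) + Φ(-4.465) = 0.7073 + 0.0000 = 0.7073.

Power ≈ 0.707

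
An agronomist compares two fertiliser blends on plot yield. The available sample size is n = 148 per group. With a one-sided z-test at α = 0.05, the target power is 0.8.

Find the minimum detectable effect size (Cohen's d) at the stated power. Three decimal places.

Need Φ(δ − 1.645) = 0.8, so δ = 1.645 + 0.842 = 2.486.
δ = d·√(n/2) ⇒ d = δ/√(n/2) = 2.486/√(148/2) = 0.2890.

d ≈ 0.289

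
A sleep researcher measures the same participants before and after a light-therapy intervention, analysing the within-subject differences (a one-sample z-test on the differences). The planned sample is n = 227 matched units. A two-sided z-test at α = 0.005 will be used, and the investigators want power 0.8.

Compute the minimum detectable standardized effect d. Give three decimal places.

Required noncentrality: δ = z_{0.0025} + z_{0.20} = 2.807 + 0.842 = 3.649.
(The second rejection-region term Φ(−δ − z_{α/2}) is negligible and dropped.)
δ = d·√n ⇒ d = δ/√n = 3.649/√227 = 0.2422.

d ≈ 0.242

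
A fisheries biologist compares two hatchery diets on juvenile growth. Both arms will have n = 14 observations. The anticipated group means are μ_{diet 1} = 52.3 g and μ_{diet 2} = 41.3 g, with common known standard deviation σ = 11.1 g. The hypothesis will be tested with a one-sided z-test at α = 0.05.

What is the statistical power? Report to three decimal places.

Standardized effect: d = |μ_{diet 1} − μ_{diet 2}| / σ = |52.3 − 41.3| / 11.1 = 0.9910
Noncentrality parameter: λ = d·√(n/2) = 0.9910 × √(14/2) = 2.6219
Critical value for a one-sided test at α = 0.05: z_α = 1.645.
Power = Φ(λ − 1.645) = Φ(0.977) = 0.8357.

Power ≈ 0.836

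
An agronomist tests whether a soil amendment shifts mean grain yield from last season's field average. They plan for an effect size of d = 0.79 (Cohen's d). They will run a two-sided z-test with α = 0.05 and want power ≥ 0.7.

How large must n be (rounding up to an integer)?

n = 10

Set Φ(δ − 1.960) = 0.7; then δ − 1.960 = Φ⁻¹(0.7) = 0.524, giving δ = 2.484.
(For δ > 0 the lower-tail rejection region contributes negligibly to power, so the one-term inversion is standard.)
δ = d·√n ⇒ n = (δ/d)² = (2.484 / 0.79)² = 9.89.
Round up to the next whole unit.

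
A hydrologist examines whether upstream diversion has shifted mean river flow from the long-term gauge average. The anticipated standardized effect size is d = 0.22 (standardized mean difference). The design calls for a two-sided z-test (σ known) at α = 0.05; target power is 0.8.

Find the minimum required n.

n = 163

For power 0.8 need Φ(δ − z_{0.025}) = 0.8, so δ = z_{0.025} + z_{0.20} = 1.960 + 0.842 = 2.802.
(The Φ(−δ − z_{α/2}) term is vanishingly small for δ > 0 and is dropped in the standard sample-size formula.)
δ = d·√n ⇒ n = (δ/d)² = (2.802 / 0.22)² = 162.17.
Round up to the next whole unit.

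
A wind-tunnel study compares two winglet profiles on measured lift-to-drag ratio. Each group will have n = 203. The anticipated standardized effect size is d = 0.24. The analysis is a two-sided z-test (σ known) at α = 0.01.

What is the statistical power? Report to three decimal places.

Noncentrality parameter: δ = d·√(n/2) = 0.24 × √(203/2) = 2.4179
Two-sided α = 0.01 → critical value z_{0.005} = 2.576.
Power = Φ(δ − 2.576) + Φ(−δ − 2.576) = Φ(-0.158) + Φ(-4.994) = 0.4373 + 0.0000 = 0.4373.

Power ≈ 0.437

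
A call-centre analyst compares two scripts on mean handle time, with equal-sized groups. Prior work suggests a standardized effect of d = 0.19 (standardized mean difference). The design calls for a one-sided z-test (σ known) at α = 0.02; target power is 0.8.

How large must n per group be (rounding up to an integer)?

Set Φ(δ − 2.054) = 0.8; then δ − 2.054 = Φ⁻¹(0.8) = 0.842, giving δ = 2.895.
δ = d·√(n/2) ⇒ n = 2(δ/d)² = 2 × (2.895 / 0.19)² = 464.44.
Round up to the next whole unit.

n = 465 per group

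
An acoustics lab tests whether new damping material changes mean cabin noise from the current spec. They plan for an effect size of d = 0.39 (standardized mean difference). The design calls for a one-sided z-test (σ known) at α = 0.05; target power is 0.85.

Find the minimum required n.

Set Φ(δ − 1.645) = 0.85; then δ − 1.645 = Φ⁻¹(0.85) = 1.036, giving δ = 2.681.
δ = d·√n ⇒ n = (δ/d)² = (2.681 / 0.39)² = 47.27.
Rounding up, n = 48.

n = 48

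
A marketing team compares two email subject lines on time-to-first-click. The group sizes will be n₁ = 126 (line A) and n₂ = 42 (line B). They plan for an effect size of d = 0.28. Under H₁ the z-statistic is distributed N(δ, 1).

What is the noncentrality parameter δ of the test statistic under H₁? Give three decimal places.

The noncentrality parameter scales effect size by the design's sample-size factor: δ = d / √(1/n₁ + 1/n₂) = 0.28 / √(1/126 + 1/42) = 1.5715

δ ≈ 1.571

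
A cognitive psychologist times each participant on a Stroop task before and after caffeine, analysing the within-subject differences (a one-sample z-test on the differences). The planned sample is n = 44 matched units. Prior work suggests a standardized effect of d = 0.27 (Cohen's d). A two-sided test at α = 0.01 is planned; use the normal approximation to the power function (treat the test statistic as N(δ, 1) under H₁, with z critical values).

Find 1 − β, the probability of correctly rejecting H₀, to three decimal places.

Power ≈ 0.216

Noncentrality parameter: δ = d·√n = 0.27 × √44 = 1.7910
Two-sided α = 0.01 → critical value z_{0.005} = 2.576.
Power = Φ(δ − 2.576) + Φ(−δ − 2.576) = Φ(-0.785) + Φ(-4.367) = 0.2163 + 0.0000 = 0.2163.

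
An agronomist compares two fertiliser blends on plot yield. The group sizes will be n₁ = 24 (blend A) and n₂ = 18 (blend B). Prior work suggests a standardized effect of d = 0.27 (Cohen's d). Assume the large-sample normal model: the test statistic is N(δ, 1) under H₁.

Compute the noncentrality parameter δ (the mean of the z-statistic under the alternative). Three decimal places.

δ ≈ 0.866

The noncentrality parameter scales effect size by the design's sample-size factor: δ = d / √(1/n₁ + 1/n₂) = 0.27 / √(1/24 + 1/18) = 0.8659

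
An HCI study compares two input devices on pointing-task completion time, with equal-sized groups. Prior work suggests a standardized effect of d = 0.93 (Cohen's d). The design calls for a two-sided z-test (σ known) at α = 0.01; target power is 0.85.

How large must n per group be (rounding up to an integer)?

n = 31 per group

For power 0.85 need Φ(δ − z_{0.005}) = 0.85, so δ = z_{0.005} + z_{0.15} = 2.576 + 1.036 = 3.612.
(The Φ(−δ − z_{α/2}) term is vanishingly small for δ > 0 and is dropped in the standard sample-size formula.)
δ = d·√(n/2) ⇒ n = 2(δ/d)² = 2 × (3.612 / 0.93)² = 30.17.
Round up to the next whole unit.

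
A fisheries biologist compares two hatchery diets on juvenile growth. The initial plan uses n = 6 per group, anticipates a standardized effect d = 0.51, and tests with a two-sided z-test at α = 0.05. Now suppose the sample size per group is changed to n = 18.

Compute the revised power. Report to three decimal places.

Power ≈ 0.334

With n = 18 per group: δ = d·√(n/2) = 0.51 × √(18/2) = 1.5300. Critical value z_{0.025} = 1.960.
Revised power = Φ(δ − 1.960) + Φ(−δ − 1.960) = Φ(-0.430) + Φ(-3.490) = 0.3336 + 0.0002 = 0.3339.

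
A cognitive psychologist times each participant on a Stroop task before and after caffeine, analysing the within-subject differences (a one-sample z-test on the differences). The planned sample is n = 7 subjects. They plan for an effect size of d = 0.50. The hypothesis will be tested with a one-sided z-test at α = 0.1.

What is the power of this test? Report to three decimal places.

Noncentrality parameter: δ = d·√n = 0.50 × √7 = 1.3229
Critical value for a one-sided test at α = 0.1: z_α = 1.282.
Power = Φ(δ − 1.282) = Φ(0.041) = 0.5165.

Power ≈ 0.516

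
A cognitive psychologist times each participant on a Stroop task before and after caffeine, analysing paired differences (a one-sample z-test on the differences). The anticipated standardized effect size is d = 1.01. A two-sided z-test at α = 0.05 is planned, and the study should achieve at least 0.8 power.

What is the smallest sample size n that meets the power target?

n = 8

For power 0.8 need Φ(δ − z_{0.025}) = 0.8, so δ = z_{0.025} + z_{0.20} = 1.960 + 0.842 = 2.802.
(For δ > 0 the lower-tail rejection region contributes negligibly to power, so the one-term inversion is standard.)
δ = d·√n ⇒ n = (δ/d)² = (2.802 / 1.01)² = 7.69.
Rounding up, n = 8.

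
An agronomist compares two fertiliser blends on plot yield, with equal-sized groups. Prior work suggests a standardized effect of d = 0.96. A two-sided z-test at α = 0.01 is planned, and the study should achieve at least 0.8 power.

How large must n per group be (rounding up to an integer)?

For power 0.8 need Φ(δ − z_{0.005}) = 0.8, so δ = z_{0.005} + z_{0.20} = 2.576 + 0.842 = 3.417.
(For δ > 0 the lower-tail rejection region contributes negligibly to power, so the one-term inversion is standard.)
δ = d·√(n/2) ⇒ n = 2(δ/d)² = 2 × (3.417 / 0.96)² = 25.34.
Round up to the next whole unit.

n = 26 per group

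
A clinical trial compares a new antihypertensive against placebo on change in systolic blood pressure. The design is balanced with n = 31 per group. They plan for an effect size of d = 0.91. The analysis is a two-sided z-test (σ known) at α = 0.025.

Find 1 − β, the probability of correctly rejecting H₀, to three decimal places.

Power ≈ 0.910

Noncentrality parameter: δ = d·√(n/2) = 0.91 × √(31/2) = 3.5827
Two-sided α = 0.025 → critical value z_{0.0125} = 2.241.
Power = Φ(δ − 2.241) + Φ(−δ − 2.241) = Φ(1.341) + Φ(-5.824) = 0.9101 + 0.0000 = 0.9101.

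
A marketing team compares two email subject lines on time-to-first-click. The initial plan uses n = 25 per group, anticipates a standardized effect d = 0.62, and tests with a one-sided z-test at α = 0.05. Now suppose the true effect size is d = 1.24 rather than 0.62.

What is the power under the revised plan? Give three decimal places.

Power ≈ 0.997

With d = 1.24: δ = d·√(n/2) = 1.24 × √(25/2) = 4.3841. Critical value z_{0.05} = 1.645.
Revised power = P(Z > 1.645 − δ) = Φ(2.739) = 0.9969.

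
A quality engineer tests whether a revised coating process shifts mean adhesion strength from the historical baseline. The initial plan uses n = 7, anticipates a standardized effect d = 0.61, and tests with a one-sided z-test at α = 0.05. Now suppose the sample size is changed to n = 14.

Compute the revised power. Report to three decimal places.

With n = 14: δ = d·√n = 0.61 × √14 = 2.2824. Critical value z_{0.05} = 1.645.
Revised power = P(Z > 1.645 − δ) = Φ(0.638) = 0.7381.

Power ≈ 0.738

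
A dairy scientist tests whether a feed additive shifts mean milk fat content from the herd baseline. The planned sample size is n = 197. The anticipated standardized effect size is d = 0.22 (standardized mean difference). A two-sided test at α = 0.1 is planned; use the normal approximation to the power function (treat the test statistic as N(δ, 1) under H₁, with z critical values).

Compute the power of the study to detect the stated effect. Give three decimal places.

Noncentrality parameter: δ = d·√n = 0.22 × √197 = 3.0878
Two-sided α = 0.1 → critical value z_{0.05} = 1.645.
Power = Φ(δ − 1.645) + Φ(−δ − 1.645) = Φ(1.443) + Φ(-4.733) = 0.9255 + 0.0000 = 0.9255.

Power ≈ 0.925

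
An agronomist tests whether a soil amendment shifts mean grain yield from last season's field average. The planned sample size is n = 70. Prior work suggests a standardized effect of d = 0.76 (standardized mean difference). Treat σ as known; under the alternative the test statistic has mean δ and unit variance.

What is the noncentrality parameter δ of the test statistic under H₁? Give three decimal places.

δ ≈ 6.359

The noncentrality parameter scales effect size by the design's sample-size factor: δ = d·√n = 0.76 × √70 = 6.3586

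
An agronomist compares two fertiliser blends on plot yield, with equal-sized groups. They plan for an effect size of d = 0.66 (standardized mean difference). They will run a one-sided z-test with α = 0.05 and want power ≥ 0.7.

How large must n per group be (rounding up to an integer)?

For power 0.7 need Φ(δ − z_{0.05}) = 0.7, so δ = z_{0.05} + z_{0.30} = 1.645 + 0.524 = 2.169.
δ = d·√(n/2) ⇒ n = 2(δ/d)² = 2 × (2.169 / 0.66)² = 21.61.
Round up to the next whole unit.

n = 22 per group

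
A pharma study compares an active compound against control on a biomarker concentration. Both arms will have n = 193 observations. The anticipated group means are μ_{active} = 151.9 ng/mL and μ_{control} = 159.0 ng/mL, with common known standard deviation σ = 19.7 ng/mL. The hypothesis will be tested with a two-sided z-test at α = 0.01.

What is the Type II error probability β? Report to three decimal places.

Standardized effect: d = |μ_{active} − μ_{control}| / σ = |151.9 − 159.0| / 19.7 = 0.3604
Noncentrality parameter: δ = d·√(n/2) = 0.3604 × √(193/2) = 3.5404
Critical value for a two-sided test at α = 0.01: z_{α/2} = 2.576.
Power = Φ(δ − 2.576) + Φ(−δ − 2.576) = Φ(0.965) + Φ(-6.116) = 0.8326 + 0.0000 = 0.8326.
Type II error: β = 1 − power = 1 − 0.8326 = 0.1674.

β ≈ 0.167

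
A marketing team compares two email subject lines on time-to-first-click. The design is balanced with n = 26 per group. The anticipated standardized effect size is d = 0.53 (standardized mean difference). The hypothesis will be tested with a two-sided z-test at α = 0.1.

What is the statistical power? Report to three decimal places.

Noncentrality parameter: δ = d·√(n/2) = 0.53 × √(26/2) = 1.9109
Critical value for a two-sided test at α = 0.1: z_{α/2} = 1.645.
Power = Φ(δ − 1.645) + Φ(−δ − 1.645) = Φ(0.266) + Φ(-3.556) = 0.6049 + 0.0002 = 0.6051.

Power ≈ 0.605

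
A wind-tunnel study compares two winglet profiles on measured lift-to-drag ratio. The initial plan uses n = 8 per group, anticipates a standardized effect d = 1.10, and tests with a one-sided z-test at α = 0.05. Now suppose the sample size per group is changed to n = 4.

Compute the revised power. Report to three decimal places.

Power ≈ 0.464

With n = 4 per group: δ = d·√(n/2) = 1.10 × √(4/2) = 1.5556. Critical value z_{0.05} = 1.645.
Revised power = P(Z > 1.645 − δ) = Φ(-0.089) = 0.4645.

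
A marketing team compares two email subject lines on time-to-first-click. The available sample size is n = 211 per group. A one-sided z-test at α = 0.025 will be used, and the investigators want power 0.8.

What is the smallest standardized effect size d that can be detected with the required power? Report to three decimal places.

Required noncentrality: δ = z_{0.025} + z_{0.20} = 1.960 + 0.842 = 2.802.
δ = d·√(n/2) ⇒ d = δ/√(n/2) = 2.802/√(211/2) = 0.2728.

d ≈ 0.273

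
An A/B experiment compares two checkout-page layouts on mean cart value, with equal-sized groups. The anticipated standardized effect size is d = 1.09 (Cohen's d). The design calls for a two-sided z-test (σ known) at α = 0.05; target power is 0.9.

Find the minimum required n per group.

n = 18 per group

Set Φ(δ − 1.960) = 0.9; then δ − 1.960 = Φ⁻¹(0.9) = 1.282, giving δ = 3.242.
(Ignoring the negligible lower-tail rejection probability gives the usual closed-form inversion.)
δ = d·√(n/2) ⇒ n = 2(δ/d)² = 2 × (3.242 / 1.09)² = 17.69.
Rounding up, n = 18 per group.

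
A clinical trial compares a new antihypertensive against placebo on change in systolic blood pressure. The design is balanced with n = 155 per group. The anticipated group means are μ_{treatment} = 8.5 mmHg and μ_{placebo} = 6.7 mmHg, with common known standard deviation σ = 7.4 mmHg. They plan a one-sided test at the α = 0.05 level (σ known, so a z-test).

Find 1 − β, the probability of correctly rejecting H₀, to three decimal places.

Power ≈ 0.690

Standardized effect: d = |μ_{treatment} − μ_{placebo}| / σ = |8.5 − 6.7| / 7.4 = 0.2432
Noncentrality parameter: δ = d·√(n/2) = 0.2432 × √(155/2) = 2.1414
Critical value for a one-sided test at α = 0.05: z_α = 1.645.
Power = Φ(δ − 1.645) = Φ(0.497) = 0.6902.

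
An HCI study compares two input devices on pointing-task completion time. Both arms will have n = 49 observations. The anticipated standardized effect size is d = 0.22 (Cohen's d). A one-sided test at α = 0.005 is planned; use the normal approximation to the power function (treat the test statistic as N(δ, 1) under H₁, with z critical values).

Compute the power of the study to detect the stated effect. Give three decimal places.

Noncentrality parameter: δ = d·√(n/2) = 0.22 × √(49/2) = 1.0889
One-sided α = 0.005 → critical value z_{0.005} = 2.576.
Power = Φ(δ − 2.576) = Φ(-1.487) = 0.0685.

Power ≈ 0.069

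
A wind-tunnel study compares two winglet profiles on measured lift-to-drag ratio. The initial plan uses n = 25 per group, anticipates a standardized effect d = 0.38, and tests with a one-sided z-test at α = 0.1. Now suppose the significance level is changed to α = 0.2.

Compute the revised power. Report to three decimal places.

Power ≈ 0.692

δ = d·√(n/2) = 0.38 × √(25/2) = 1.3435 (unchanged). New critical value: z_{0.2} = 0.842.
Revised power = Φ(δ − 0.842) = Φ(0.502) = 0.6921.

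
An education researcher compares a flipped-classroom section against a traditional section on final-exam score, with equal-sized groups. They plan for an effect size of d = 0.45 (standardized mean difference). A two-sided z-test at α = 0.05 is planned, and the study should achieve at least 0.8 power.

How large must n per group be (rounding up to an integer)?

n = 78 per group

For power 0.8 need Φ(δ − z_{0.025}) = 0.8, so δ = z_{0.025} + z_{0.20} = 1.960 + 0.842 = 2.802.
(For δ > 0 the lower-tail rejection region contributes negligibly to power, so the one-term inversion is standard.)
δ = d·√(n/2) ⇒ n = 2(δ/d)² = 2 × (2.802 / 0.45)² = 77.52.
Round up to the next whole unit.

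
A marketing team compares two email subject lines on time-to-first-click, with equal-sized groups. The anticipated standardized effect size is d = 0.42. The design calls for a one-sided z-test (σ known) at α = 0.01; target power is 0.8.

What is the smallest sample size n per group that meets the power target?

n = 114 per group

Set Φ(δ − 2.326) = 0.8; then δ − 2.326 = Φ⁻¹(0.8) = 0.842, giving δ = 3.168.
δ = d·√(n/2) ⇒ n = 2(δ/d)² = 2 × (3.168 / 0.42)² = 113.79.
Rounding up, n = 114 per group.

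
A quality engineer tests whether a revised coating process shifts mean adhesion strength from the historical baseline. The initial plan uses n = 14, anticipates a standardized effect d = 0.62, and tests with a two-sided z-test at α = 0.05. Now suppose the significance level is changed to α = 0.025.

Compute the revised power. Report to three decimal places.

δ = d·√n = 0.62 × √14 = 2.3198 (unchanged). New critical value: z_{0.0125} = 2.241.
Revised power = Φ(δ − 2.241) + Φ(−δ − 2.241) = Φ(0.078) + Φ(-4.561) = 0.5313 + 0.0000 = 0.5313.

Power ≈ 0.531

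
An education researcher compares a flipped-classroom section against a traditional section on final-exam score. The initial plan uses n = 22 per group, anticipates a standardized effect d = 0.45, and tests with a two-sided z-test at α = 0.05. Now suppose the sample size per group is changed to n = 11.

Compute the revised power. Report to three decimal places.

Power ≈ 0.184

With n = 11 per group: δ = d·√(n/2) = 0.45 × √(11/2) = 1.0553. Critical value z_{0.025} = 1.960.
Revised power = Φ(δ − 1.960) + Φ(−δ − 1.960) = Φ(-0.905) + Φ(-3.015) = 0.1828 + 0.0013 = 0.1841.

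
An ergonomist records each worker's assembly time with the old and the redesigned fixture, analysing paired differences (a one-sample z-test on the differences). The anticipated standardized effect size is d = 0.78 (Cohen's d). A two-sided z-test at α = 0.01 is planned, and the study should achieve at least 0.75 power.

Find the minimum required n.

n = 18

For power 0.75 need Φ(δ − z_{0.005}) = 0.75, so δ = z_{0.005} + z_{0.25} = 2.576 + 0.674 = 3.250.
(The Φ(−δ − z_{α/2}) term is vanishingly small for δ > 0 and is dropped in the standard sample-size formula.)
δ = d·√n ⇒ n = (δ/d)² = (3.250 / 0.78)² = 17.36.
Rounding up, n = 18.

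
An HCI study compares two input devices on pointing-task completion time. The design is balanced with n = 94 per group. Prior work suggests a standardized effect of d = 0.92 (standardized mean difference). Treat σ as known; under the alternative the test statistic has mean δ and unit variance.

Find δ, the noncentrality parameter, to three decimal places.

The noncentrality parameter scales effect size by the design's sample-size factor: δ = d·√(n/2) = 0.92 × √(94/2) = 6.3072

δ ≈ 6.307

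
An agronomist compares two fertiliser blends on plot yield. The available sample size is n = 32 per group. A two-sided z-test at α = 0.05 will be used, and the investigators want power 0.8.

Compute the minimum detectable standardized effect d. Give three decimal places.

Required noncentrality: δ = z_{0.025} + z_{0.20} = 1.960 + 0.842 = 2.802.
(The second rejection-region term Φ(−δ − z_{α/2}) is negligible and dropped.)
δ = d·√(n/2) ⇒ d = δ/√(n/2) = 2.802/√(32/2) = 0.7004.

d ≈ 0.700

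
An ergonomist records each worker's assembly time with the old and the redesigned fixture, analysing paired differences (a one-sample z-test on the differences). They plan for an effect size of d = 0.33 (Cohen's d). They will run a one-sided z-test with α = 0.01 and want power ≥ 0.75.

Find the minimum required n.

n = 83

For power 0.75 need Φ(δ − z_{0.01}) = 0.75, so δ = z_{0.01} + z_{0.25} = 2.326 + 0.674 = 3.001.
δ = d·√n ⇒ n = (δ/d)² = (3.001 / 0.33)² = 82.69.
Round up to the next whole unit.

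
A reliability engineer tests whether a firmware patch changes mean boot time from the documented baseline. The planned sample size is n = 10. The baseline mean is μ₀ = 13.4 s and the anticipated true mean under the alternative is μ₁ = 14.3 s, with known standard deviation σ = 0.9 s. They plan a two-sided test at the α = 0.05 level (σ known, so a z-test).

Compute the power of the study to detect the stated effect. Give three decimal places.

Power ≈ 0.885

Standardized effect: d = |μ₁ − μ₀| / σ = |14.3 − 13.4| / 0.9 = 1.0000
Noncentrality parameter: δ = d·√n = 1.0000 × √10 = 3.1623
Two-sided α = 0.05 → critical value z_{0.025} = 1.960.
Power = Φ(δ − 1.960) + Φ(−δ − 1.960) = Φ(1.202) + Φ(-5.122) = 0.8854 + 0.0000 = 0.8854.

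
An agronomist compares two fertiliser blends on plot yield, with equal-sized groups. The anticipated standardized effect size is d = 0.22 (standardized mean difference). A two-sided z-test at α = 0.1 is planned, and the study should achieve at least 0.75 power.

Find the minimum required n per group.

n = 223 per group

For power 0.75 need Φ(δ − z_{0.05}) = 0.75, so δ = z_{0.05} + z_{0.25} = 1.645 + 0.674 = 2.319.
(Ignoring the negligible lower-tail rejection probability gives the usual closed-form inversion.)
δ = d·√(n/2) ⇒ n = 2(δ/d)² = 2 × (2.319 / 0.22)² = 222.29.
Rounding up, n = 223 per group.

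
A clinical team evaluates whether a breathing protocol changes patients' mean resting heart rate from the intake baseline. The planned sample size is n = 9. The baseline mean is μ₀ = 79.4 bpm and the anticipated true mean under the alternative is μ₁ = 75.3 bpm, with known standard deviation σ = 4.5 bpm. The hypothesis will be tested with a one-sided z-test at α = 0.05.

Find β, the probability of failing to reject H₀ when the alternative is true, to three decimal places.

β ≈ 0.138

Standardized effect: d = |μ₁ − μ₀| / σ = |75.3 − 79.4| / 4.5 = 0.9111
Noncentrality parameter: δ = d·√n = 0.9111 × √9 = 2.7333
Critical value for a one-sided test at α = 0.05: z_α = 1.645.
Power = P(Z > 1.645 − δ) = Φ(1.088) = 0.8618.
Type II error: β = 1 − power = 1 − 0.8618 = 0.1382.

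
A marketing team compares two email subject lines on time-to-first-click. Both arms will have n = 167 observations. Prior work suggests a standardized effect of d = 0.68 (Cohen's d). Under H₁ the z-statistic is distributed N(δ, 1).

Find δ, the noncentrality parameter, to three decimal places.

δ ≈ 6.214

The noncentrality parameter scales effect size by the design's sample-size factor: δ = d·√(n/2) = 0.68 × √(167/2) = 6.2137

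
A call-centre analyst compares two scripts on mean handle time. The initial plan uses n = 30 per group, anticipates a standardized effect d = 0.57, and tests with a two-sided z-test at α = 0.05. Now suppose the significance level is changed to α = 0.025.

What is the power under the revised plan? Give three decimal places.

Power ≈ 0.487

δ = d·√(n/2) = 0.57 × √(30/2) = 2.2076 (unchanged). New critical value: z_{0.0125} = 2.241.
Revised power = Φ(δ − 2.241) + Φ(−δ − 2.241) = Φ(-0.034) + Φ(-4.449) = 0.4865 + 0.0000 = 0.4865.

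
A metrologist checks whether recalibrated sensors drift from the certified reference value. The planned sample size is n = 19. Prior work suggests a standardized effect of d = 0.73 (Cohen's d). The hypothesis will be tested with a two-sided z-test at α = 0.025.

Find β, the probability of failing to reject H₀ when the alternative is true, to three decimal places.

β ≈ 0.173

Noncentrality parameter: δ = d·√n = 0.73 × √19 = 3.1820
Critical value for a two-sided test at α = 0.025: z_{α/2} = 2.241.
Power = Φ(δ − 2.241) + Φ(−δ − 2.241) = Φ(0.941) + Φ(-5.423) = 0.8265 + 0.0000 = 0.8265.
Type II error: β = 1 − power = 1 − 0.8265 = 0.1735.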